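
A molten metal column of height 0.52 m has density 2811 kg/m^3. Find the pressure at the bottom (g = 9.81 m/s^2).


Formula: P = rho * g * h
rho * g = 2811 * 9.81 = 27575.91 N/m^3
P = 27575.91 * 0.52 = 14339.4732 Pa

Answer: 14339.4732 Pa


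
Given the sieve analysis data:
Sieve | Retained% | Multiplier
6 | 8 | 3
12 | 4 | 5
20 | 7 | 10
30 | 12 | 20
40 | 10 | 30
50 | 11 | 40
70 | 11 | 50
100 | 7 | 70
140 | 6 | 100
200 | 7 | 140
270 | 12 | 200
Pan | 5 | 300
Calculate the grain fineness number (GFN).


Formula: GFN = sum(pct * multiplier) / sum(pct)
sum(pct * multiplier) = 7614
sum(pct) = 100
GFN = 7614 / 100 = 76.14

76.14


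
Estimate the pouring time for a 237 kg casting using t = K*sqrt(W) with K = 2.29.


Formula: t = K * sqrt(W)
sqrt(W) = sqrt(237) = 15.39480
t = 2.29 * 15.39480 = 35.2541 s

Answer: 35.2541 s


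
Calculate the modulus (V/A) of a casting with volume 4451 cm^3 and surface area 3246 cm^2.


Formula: Casting Modulus M = V / A
M = 4451 cm^3 / 3246 cm^2 = 1.3712 cm


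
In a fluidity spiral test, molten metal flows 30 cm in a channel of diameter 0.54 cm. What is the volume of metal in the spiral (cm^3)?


Formula: V = pi * (d/2)^2 * L  (cylinder volume)
Radius = 0.54/2 = 0.27 cm
V = pi * 0.27^2 * 30 = 6.8707 cm^3


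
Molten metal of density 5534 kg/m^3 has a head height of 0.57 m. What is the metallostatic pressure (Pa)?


Formula: P = rho * g * h
rho * g = 5534 * 9.81 = 54288.54 N/m^3
P = 54288.54 * 0.57 = 30944.4678 Pa

30944.4678 Pa


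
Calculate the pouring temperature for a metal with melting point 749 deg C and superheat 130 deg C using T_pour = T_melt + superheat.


Formula: T_pour = T_melt + Superheat
T_pour = 749 + 130 = 879 deg C

Final answer: 879 deg C


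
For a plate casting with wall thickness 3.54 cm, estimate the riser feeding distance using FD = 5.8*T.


Formula: FD = 5.8 * T  (riser feeding-distance rule)
FD = 5.8 * 3.54 cm = 20.5320 cm


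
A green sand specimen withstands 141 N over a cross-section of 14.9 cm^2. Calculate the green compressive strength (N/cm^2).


Formula: Compressive Strength = Force / Area
Strength = 141 N / 14.9 cm^2 = 9.4631 N/cm^2

9.4631 N/cm^2


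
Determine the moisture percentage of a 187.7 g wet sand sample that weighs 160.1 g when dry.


Formula: MC = (W_wet - W_dry) / W_wet * 100
Water mass = 187.7 - 160.1 = 27.6 g
MC = 27.6 / 187.7 * 100 = 14.7043%

14.7043%


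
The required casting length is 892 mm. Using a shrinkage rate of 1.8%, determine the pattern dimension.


Formula: L_pattern = L_casting * (1 + shrinkage_rate/100)
Shrinkage factor = 1 + 1.8/100 = 1.018
L_pattern = 892 mm * 1.018 = 908.0560 mm

Answer: 908.0560 mm


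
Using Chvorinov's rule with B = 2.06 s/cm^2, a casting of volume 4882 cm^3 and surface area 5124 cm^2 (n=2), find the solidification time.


Formula: t_s = B * (V/A)^n  (Chvorinov's rule, n=2)
Modulus M = V/A = 4882/5124 = 0.952771 cm
M^2 = 0.952771^2 = 0.907773 cm^2
t_s = 2.06 * 0.907773 = 1.8700 s

Final answer: 1.8700 s


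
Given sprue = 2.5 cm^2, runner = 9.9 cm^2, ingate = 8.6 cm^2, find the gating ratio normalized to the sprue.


Sprue:Runner:Ingate = 1 : 9.9/2.5 : 8.6/2.5 = 1:3.96:3.44

Answer: 1:3.96:3.44


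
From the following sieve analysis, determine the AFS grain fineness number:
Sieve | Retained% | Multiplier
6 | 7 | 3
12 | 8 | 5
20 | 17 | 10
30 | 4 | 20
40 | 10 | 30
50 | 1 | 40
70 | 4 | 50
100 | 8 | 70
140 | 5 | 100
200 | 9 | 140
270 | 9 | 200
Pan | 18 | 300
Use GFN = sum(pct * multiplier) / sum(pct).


Formula: GFN = sum(pct * multiplier) / sum(pct)
sum(pct * multiplier) = 10371
sum(pct) = 100
GFN = 10371 / 100 = 103.71

103.71


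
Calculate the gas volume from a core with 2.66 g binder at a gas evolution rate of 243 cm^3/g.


Formula: V_gas = W_binder * gas_evolution_rate
V = 2.66 g * 243 cm^3/g = 646.3800 cm^3

646.3800 cm^3


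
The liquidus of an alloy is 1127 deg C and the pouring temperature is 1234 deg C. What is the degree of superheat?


Formula: Superheat = T_pour - T_melt
Superheat = 1234 - 1127 = 107 deg C

Final answer: 107 deg C


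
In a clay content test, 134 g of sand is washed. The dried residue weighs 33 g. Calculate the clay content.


Formula: Clay% = (W_total - W_washed) / W_total * 100
Clay mass = 134 - 33 = 101 g
Clay% = 101 / 134 * 100 = 75.3731%

Final answer: 75.3731%


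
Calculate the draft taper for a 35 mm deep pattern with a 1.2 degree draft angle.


Formula: taper = depth * tan(draft_angle)
tan(1.2 deg) = 0.0209470
taper = 35 mm * 0.0209470 = 0.7331 mm

Answer: 0.7331 mm


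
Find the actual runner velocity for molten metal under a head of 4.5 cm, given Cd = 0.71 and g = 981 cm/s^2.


Formula: v = Cd * sqrt(2 * g * h)  (Torricelli with discharge coefficient)
2*g*h = 2 * 981 * 4.5 = 8829.0 cm^2/s^2
sqrt(8829.0) = 93.96276 cm/s
v = 0.71 * 93.96276 = 66.7136 cm/s


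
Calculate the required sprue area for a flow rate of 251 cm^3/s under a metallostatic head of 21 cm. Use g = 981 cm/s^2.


Formula: v = sqrt(2*g*h), A = Q/v
Velocity: v = sqrt(2 * 981 * 21) = sqrt(41202) = 202.9828 cm/s
Sprue area: A = Q / v = 251 / 202.9828 = 1.2366 cm^2

1.2366 cm^2


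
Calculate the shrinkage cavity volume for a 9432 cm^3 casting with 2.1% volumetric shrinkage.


Formula: V_shrink = V_casting * shrinkage_pct / 100
V_shrink = 9432 cm^3 * 2.1 / 100 = 198.0720 cm^3

Answer: 198.0720 cm^3


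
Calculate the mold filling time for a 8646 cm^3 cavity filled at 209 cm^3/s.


Formula: t_fill = V_mold / Q_flow
t = 8646 cm^3 / 209 cm^3/s = 41.3684 s

41.3684 s


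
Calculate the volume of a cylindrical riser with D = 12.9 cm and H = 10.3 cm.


Formula: V = pi * (D/2)^2 * H  (cylinder volume)
Radius = D/2 = 12.9/2 = 6.45 cm
V = pi * 6.45^2 * 10.3 = 1346.1905 cm^3

1346.1905 cm^3


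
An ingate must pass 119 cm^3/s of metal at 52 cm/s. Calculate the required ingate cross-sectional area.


Formula: A_ingate = Q / v  (continuity equation)
A = 119 cm^3/s / 52 cm/s = 2.2885 cm^2

Answer: 2.2885 cm^2


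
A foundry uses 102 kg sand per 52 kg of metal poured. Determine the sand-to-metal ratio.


Formula: Sand-to-Metal Ratio = W_sand / W_metal
Ratio = 102 kg / 52 kg = 1.9615

Final answer: 1.9615


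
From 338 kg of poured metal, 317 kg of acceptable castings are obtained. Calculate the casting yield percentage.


Formula: Casting Yield = (W_good / W_total) * 100
Yield = (317 kg / 338 kg) * 100 = 93.7870%

Answer: 93.7870%


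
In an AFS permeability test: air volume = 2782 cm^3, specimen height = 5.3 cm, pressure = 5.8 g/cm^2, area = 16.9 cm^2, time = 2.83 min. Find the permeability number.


Formula: Permeability Number P = (V * H) / (p * A * t)
Numerator: V * H = 2782 * 5.3 = 14744.6
Denominator: p * A * t = 5.8 * 16.9 * 2.83 = 277.3966
P = 14744.6 / 277.3966 = 53.1535

Final answer: 53.1535


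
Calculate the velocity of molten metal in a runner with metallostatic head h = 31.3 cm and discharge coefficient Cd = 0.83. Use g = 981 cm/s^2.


Formula: v = Cd * sqrt(2 * g * h)  (Torricelli with discharge coefficient)
2*g*h = 2 * 981 * 31.3 = 61410.6 cm^2/s^2
sqrt(61410.6) = 247.81162 cm/s
v = 0.83 * 247.81162 = 205.6836 cm/s

Final answer: 205.6836 cm/s


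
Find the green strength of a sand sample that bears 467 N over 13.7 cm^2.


Formula: Compressive Strength = Force / Area
Strength = 467 N / 13.7 cm^2 = 34.0876 N/cm^2

34.0876 N/cm^2


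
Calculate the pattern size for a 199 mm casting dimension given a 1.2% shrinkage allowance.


Formula: L_pattern = L_casting * (1 + shrinkage_rate/100)
Shrinkage factor = 1 + 1.2/100 = 1.012
L_pattern = 199 mm * 1.012 = 201.3880 mm

Final answer: 201.3880 mm


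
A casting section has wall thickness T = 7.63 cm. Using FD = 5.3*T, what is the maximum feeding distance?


Formula: FD = 5.3 * T  (riser feeding-distance rule)
FD = 5.3 * 7.63 cm = 40.4390 cm

Final answer: 40.4390 cm


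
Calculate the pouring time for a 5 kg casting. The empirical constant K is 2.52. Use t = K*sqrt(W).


Formula: t = K * sqrt(W)
sqrt(W) = sqrt(5) = 2.23607
t = 2.52 * 2.23607 = 5.6349 s

5.6349 s


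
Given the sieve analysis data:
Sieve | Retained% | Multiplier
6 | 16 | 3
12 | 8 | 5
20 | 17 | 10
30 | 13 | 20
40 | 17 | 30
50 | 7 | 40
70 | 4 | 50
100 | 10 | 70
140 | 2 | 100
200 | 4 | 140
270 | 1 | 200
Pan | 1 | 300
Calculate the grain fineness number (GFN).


Formula: GFN = sum(pct * multiplier) / sum(pct)
sum(pct * multiplier) = 3468
sum(pct) = 100
GFN = 3468 / 100 = 34.68

34.68


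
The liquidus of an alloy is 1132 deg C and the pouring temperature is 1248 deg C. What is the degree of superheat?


Formula: Superheat = T_pour - T_melt
Superheat = 1248 - 1132 = 116 deg C

Answer: 116 deg C


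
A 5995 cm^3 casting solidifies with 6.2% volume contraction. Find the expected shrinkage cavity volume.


Formula: V_shrink = V_casting * shrinkage_pct / 100
V_shrink = 5995 cm^3 * 6.2 / 100 = 371.6900 cm^3

Final answer: 371.6900 cm^3


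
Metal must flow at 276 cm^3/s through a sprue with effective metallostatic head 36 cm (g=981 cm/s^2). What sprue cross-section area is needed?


Formula: v = sqrt(2*g*h), A = Q/v
Velocity: v = sqrt(2 * 981 * 36) = sqrt(70632) = 265.7668 cm/s
Sprue area: A = Q / v = 276 / 265.7668 = 1.0385 cm^2

Answer: 1.0385 cm^2


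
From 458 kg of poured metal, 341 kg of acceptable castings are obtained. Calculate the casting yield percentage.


Formula: Casting Yield = (W_good / W_total) * 100
Yield = (341 kg / 458 kg) * 100 = 74.4541%

Answer: 74.4541%


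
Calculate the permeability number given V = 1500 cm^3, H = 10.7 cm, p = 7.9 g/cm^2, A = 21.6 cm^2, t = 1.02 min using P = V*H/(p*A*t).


Formula: Permeability Number P = (V * H) / (p * A * t)
Numerator: V * H = 1500 * 10.7 = 16050.0
Denominator: p * A * t = 7.9 * 21.6 * 1.02 = 174.0528
P = 16050.0 / 174.0528 = 92.2134

92.2134


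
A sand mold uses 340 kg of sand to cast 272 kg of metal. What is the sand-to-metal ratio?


Formula: Sand-to-Metal Ratio = W_sand / W_metal
Ratio = 340 kg / 272 kg = 1.2500

Final answer: 1.2500


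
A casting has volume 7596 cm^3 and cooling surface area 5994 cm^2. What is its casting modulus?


Formula: Casting Modulus M = V / A
M = 7596 cm^3 / 5994 cm^2 = 1.2673 cm

1.2673 cm


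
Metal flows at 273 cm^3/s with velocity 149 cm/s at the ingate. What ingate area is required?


Formula: A_ingate = Q / v  (continuity equation)
A = 273 cm^3/s / 149 cm/s = 1.8322 cm^2

1.8322 cm^2


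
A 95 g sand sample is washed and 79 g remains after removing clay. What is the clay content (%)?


Formula: Clay% = (W_total - W_washed) / W_total * 100
Clay mass = 95 - 79 = 16 g
Clay% = 16 / 95 * 100 = 16.8421%


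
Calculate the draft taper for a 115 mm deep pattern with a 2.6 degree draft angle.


Formula: taper = depth * tan(draft_angle)
tan(2.6 deg) = 0.0454097
taper = 115 mm * 0.0454097 = 5.2221 mm

5.2221 mm


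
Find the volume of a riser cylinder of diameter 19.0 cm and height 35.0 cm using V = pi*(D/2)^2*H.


Formula: V = pi * (D/2)^2 * H  (cylinder volume)
Radius = D/2 = 19.0/2 = 9.5 cm
V = pi * 9.5^2 * 35.0 = 9923.5058 cm^3

Answer: 9923.5058 cm^3


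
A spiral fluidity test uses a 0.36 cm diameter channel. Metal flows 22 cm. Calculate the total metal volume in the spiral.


Formula: V = pi * (d/2)^2 * L  (cylinder volume)
Radius = 0.36/2 = 0.18 cm
V = pi * 0.18^2 * 22 = 2.2393 cm^3


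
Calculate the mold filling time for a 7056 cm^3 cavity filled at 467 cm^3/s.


Formula: t_fill = V_mold / Q_flow
t = 7056 cm^3 / 467 cm^3/s = 15.1092 s

15.1092 s


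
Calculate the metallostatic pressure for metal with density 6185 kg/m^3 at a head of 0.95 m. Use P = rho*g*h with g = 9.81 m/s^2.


Formula: P = rho * g * h
rho * g = 6185 * 9.81 = 60674.85 N/m^3
P = 60674.85 * 0.95 = 57641.1075 Pa

Final answer: 57641.1075 Pa


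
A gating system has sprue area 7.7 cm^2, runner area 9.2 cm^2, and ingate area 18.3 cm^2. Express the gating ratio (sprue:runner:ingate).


Sprue:Runner:Ingate = 1 : 9.2/7.7 : 18.3/7.7 = 1:1.19:2.38

1:1.19:2.38


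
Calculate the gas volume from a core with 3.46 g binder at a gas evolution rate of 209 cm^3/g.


Formula: V_gas = W_binder * gas_evolution_rate
V = 3.46 g * 209 cm^3/g = 723.1400 cm^3

723.1400 cm^3


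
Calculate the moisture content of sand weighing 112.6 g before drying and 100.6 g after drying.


Formula: MC = (W_wet - W_dry) / W_wet * 100
Water mass = 112.6 - 100.6 = 12.0 g
MC = 12.0 / 112.6 * 100 = 10.6572%

10.6572%


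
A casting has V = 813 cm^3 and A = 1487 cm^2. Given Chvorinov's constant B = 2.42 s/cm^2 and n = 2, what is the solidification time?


Formula: t_s = B * (V/A)^n  (Chvorinov's rule, n=2)
Modulus M = V/A = 813/1487 = 0.546738 cm
M^2 = 0.546738^2 = 0.298922 cm^2
t_s = 2.42 * 0.298922 = 0.7234 s

0.7234 s


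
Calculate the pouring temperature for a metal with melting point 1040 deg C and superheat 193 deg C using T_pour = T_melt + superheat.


Formula: T_pour = T_melt + Superheat
T_pour = 1040 + 193 = 1233 deg C

Answer: 1233 deg C


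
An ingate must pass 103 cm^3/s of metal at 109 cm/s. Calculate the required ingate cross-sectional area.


Formula: A_ingate = Q / v  (continuity equation)
A = 103 cm^3/s / 109 cm/s = 0.9450 cm^2

0.9450 cm^2


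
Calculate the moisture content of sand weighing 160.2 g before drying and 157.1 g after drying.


Formula: MC = (W_wet - W_dry) / W_wet * 100
Water mass = 160.2 - 157.1 = 3.1 g
MC = 3.1 / 160.2 * 100 = 1.9351%


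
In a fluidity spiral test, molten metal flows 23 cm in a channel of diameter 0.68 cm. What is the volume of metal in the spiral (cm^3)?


Formula: V = pi * (d/2)^2 * L  (cylinder volume)
Radius = 0.68/2 = 0.34 cm
V = pi * 0.34^2 * 23 = 8.3529 cm^3

Answer: 8.3529 cm^3


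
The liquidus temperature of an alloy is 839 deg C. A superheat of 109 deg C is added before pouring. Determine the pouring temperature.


Formula: T_pour = T_melt + Superheat
T_pour = 839 + 109 = 948 deg C

Final answer: 948 deg C


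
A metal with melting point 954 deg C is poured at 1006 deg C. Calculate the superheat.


Formula: Superheat = T_pour - T_melt
Superheat = 1006 - 954 = 52 deg C

Final answer: 52 deg C


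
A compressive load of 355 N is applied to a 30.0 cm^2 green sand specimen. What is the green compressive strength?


Formula: Compressive Strength = Force / Area
Strength = 355 N / 30.0 cm^2 = 11.8333 N/cm^2

11.8333 N/cm^2


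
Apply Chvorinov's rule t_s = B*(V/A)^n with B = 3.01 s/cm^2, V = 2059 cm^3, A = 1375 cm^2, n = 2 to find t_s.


Formula: t_s = B * (V/A)^n  (Chvorinov's rule, n=2)
Modulus M = V/A = 2059/1375 = 1.497455 cm
M^2 = 1.497455^2 = 2.242371 cm^2
t_s = 3.01 * 2.242371 = 6.7495 s

Final answer: 6.7495 s


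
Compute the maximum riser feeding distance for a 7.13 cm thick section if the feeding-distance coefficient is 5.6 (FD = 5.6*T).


Formula: FD = 5.6 * T  (riser feeding-distance rule)
FD = 5.6 * 7.13 cm = 39.9280 cm

39.9280 cm


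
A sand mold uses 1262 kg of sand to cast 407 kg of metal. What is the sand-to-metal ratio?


Formula: Sand-to-Metal Ratio = W_sand / W_metal
Ratio = 1262 kg / 407 kg = 3.1007

Final answer: 3.1007


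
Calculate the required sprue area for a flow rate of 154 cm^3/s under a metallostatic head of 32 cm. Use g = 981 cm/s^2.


Formula: v = sqrt(2*g*h), A = Q/v
Velocity: v = sqrt(2 * 981 * 32) = sqrt(62784) = 250.5674 cm/s
Sprue area: A = Q / v = 154 / 250.5674 = 0.6146 cm^2

Answer: 0.6146 cm^2


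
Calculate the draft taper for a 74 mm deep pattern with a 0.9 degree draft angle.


Formula: taper = depth * tan(draft_angle)
tan(0.9 deg) = 0.0157093
taper = 74 mm * 0.0157093 = 1.1625 mm

1.1625 mm


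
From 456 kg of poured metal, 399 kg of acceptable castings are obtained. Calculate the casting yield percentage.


Formula: Casting Yield = (W_good / W_total) * 100
Yield = (399 kg / 456 kg) * 100 = 87.5000%

Final answer: 87.5000%


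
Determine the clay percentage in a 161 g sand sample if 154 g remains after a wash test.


Formula: Clay% = (W_total - W_washed) / W_total * 100
Clay mass = 161 - 154 = 7 g
Clay% = 7 / 161 * 100 = 4.3478%

Answer: 4.3478%


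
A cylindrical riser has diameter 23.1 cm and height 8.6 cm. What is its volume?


Formula: V = pi * (D/2)^2 * H  (cylinder volume)
Radius = D/2 = 23.1/2 = 11.55 cm
V = pi * 11.55^2 * 8.6 = 3604.2283 cm^3

3604.2283 cm^3


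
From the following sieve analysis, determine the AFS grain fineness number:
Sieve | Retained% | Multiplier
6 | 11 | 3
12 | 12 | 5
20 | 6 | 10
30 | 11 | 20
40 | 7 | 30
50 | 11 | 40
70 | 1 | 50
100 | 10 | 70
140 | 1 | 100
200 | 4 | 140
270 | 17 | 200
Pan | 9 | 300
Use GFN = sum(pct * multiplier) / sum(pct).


Formula: GFN = sum(pct * multiplier) / sum(pct)
sum(pct * multiplier) = 8533
sum(pct) = 100
GFN = 8533 / 100 = 85.33

Final answer: 85.33


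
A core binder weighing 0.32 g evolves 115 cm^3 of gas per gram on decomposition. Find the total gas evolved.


Formula: V_gas = W_binder * gas_evolution_rate
V = 0.32 g * 115 cm^3/g = 36.8000 cm^3


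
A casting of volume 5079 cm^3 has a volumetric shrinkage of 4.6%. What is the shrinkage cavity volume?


Formula: V_shrink = V_casting * shrinkage_pct / 100
V_shrink = 5079 cm^3 * 4.6 / 100 = 233.6340 cm^3


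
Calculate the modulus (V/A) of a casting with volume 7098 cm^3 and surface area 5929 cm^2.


Formula: Casting Modulus M = V / A
M = 7098 cm^3 / 5929 cm^2 = 1.1972 cm

Answer: 1.1972 cm


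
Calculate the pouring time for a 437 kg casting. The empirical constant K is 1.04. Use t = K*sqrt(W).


Formula: t = K * sqrt(W)
sqrt(W) = sqrt(437) = 20.90454
t = 1.04 * 20.90454 = 21.7407 s

Final answer: 21.7407 s


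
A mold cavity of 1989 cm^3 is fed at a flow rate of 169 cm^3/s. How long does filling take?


Formula: t_fill = V_mold / Q_flow
t = 1989 cm^3 / 169 cm^3/s = 11.7692 s

11.7692 s


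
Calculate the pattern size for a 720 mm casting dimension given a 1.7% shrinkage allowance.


Formula: L_pattern = L_casting * (1 + shrinkage_rate/100)
Shrinkage factor = 1 + 1.7/100 = 1.017
L_pattern = 720 mm * 1.017 = 732.2400 mm

732.2400 mm


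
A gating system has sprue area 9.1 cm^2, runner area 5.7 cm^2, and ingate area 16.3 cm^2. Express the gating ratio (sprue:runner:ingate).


Sprue:Runner:Ingate = 1 : 5.7/9.1 : 16.3/9.1 = 1:0.63:1.79


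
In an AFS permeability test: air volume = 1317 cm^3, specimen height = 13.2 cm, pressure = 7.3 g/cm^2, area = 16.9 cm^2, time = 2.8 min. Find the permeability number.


Formula: Permeability Number P = (V * H) / (p * A * t)
Numerator: V * H = 1317 * 13.2 = 17384.4
Denominator: p * A * t = 7.3 * 16.9 * 2.8 = 345.436
P = 17384.4 / 345.436 = 50.3260

Final answer: 50.3260


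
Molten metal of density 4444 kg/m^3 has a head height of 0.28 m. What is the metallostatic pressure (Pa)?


Formula: P = rho * g * h
rho * g = 4444 * 9.81 = 43595.64 N/m^3
P = 43595.64 * 0.28 = 12206.7792 Pa


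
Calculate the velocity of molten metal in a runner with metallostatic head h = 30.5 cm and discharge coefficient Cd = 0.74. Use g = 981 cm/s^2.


Formula: v = Cd * sqrt(2 * g * h)  (Torricelli with discharge coefficient)
2*g*h = 2 * 981 * 30.5 = 59841.0 cm^2/s^2
sqrt(59841.0) = 244.62420 cm/s
v = 0.74 * 244.62420 = 181.0219 cm/s


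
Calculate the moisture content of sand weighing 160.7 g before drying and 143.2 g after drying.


Formula: MC = (W_wet - W_dry) / W_wet * 100
Water mass = 160.7 - 143.2 = 17.5 g
MC = 17.5 / 160.7 * 100 = 10.8899%

Final answer: 10.8899%


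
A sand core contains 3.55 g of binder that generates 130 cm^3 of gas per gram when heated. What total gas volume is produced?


Formula: V_gas = W_binder * gas_evolution_rate
V = 3.55 g * 130 cm^3/g = 461.5000 cm^3


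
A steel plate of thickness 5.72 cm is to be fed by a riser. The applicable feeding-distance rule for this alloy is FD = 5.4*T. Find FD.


Formula: FD = 5.4 * T  (riser feeding-distance rule)
FD = 5.4 * 5.72 cm = 30.8880 cm

30.8880 cm


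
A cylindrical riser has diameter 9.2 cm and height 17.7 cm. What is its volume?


Formula: V = pi * (D/2)^2 * H  (cylinder volume)
Radius = D/2 = 9.2/2 = 4.6 cm
V = pi * 4.6^2 * 17.7 = 1176.6270 cm^3

1176.6270 cm^3


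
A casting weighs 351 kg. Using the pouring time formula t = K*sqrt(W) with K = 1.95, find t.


Formula: t = K * sqrt(W)
sqrt(W) = sqrt(351) = 18.73499
t = 1.95 * 18.73499 = 36.5332 s


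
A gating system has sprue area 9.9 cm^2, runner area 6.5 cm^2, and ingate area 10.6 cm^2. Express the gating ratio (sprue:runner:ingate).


Sprue:Runner:Ingate = 1 : 6.5/9.9 : 10.6/9.9 = 1:0.66:1.07

1:0.66:1.07


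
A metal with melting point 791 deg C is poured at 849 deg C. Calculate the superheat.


Formula: Superheat = T_pour - T_melt
Superheat = 849 - 791 = 58 deg C

Final answer: 58 deg C


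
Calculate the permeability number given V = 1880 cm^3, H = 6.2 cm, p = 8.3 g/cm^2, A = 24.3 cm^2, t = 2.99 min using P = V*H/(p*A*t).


Formula: Permeability Number P = (V * H) / (p * A * t)
Numerator: V * H = 1880 * 6.2 = 11656.0
Denominator: p * A * t = 8.3 * 24.3 * 2.99 = 603.0531
P = 11656.0 / 603.0531 = 19.3283

Answer: 19.3283


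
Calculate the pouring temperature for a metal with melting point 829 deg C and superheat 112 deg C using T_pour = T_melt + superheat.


Formula: T_pour = T_melt + Superheat
T_pour = 829 + 112 = 941 deg C

Final answer: 941 deg C


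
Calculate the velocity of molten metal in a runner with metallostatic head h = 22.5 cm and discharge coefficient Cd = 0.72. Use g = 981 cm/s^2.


Formula: v = Cd * sqrt(2 * g * h)  (Torricelli with discharge coefficient)
2*g*h = 2 * 981 * 22.5 = 44145.0 cm^2/s^2
sqrt(44145.0) = 210.10712 cm/s
v = 0.72 * 210.10712 = 151.2771 cm/s

Answer: 151.2771 cm/s


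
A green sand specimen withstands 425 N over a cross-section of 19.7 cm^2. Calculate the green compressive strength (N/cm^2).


Formula: Compressive Strength = Force / Area
Strength = 425 N / 19.7 cm^2 = 21.5736 N/cm^2

Final answer: 21.5736 N/cm^2


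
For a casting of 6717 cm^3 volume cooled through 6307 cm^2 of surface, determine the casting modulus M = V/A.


Formula: Casting Modulus M = V / A
M = 6717 cm^3 / 6307 cm^2 = 1.0650 cm


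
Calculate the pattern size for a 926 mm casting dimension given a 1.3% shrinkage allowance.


Formula: L_pattern = L_casting * (1 + shrinkage_rate/100)
Shrinkage factor = 1 + 1.3/100 = 1.013
L_pattern = 926 mm * 1.013 = 938.0380 mm


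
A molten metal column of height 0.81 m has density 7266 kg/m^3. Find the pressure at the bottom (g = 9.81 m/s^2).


Formula: P = rho * g * h
rho * g = 7266 * 9.81 = 71279.46 N/m^3
P = 71279.46 * 0.81 = 57736.3626 Pa

Answer: 57736.3626 Pa


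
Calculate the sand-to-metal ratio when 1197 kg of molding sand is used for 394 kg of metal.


Formula: Sand-to-Metal Ratio = W_sand / W_metal
Ratio = 1197 kg / 394 kg = 3.0381

Answer: 3.0381


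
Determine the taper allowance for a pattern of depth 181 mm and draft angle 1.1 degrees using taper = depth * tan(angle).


Formula: taper = depth * tan(draft_angle)
tan(1.1 deg) = 0.0192010
taper = 181 mm * 0.0192010 = 3.4754 mm

Answer: 3.4754 mm


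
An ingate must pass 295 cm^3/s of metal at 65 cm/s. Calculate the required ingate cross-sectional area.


Formula: A_ingate = Q / v  (continuity equation)
A = 295 cm^3/s / 65 cm/s = 4.5385 cm^2

4.5385 cm^2


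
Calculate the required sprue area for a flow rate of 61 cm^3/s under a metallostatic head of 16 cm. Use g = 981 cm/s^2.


Formula: v = sqrt(2*g*h), A = Q/v
Velocity: v = sqrt(2 * 981 * 16) = sqrt(31392) = 177.1779 cm/s
Sprue area: A = Q / v = 61 / 177.1779 = 0.3443 cm^2

Final answer: 0.3443 cm^2


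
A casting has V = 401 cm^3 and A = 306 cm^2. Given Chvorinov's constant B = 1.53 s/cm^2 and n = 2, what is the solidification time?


Formula: t_s = B * (V/A)^n  (Chvorinov's rule, n=2)
Modulus M = V/A = 401/306 = 1.310458 cm
M^2 = 1.310458^2 = 1.717300 cm^2
t_s = 1.53 * 1.717300 = 2.6275 s

Answer: 2.6275 s


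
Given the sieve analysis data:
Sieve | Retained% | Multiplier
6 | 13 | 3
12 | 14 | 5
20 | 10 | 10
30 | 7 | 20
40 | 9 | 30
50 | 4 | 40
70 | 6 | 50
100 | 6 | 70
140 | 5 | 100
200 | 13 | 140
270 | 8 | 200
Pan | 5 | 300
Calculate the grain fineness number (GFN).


Formula: GFN = sum(pct * multiplier) / sum(pct)
sum(pct * multiplier) = 6919
sum(pct) = 100
GFN = 6919 / 100 = 69.19

Final answer: 69.19


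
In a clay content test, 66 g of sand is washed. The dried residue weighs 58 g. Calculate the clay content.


Formula: Clay% = (W_total - W_washed) / W_total * 100
Clay mass = 66 - 58 = 8 g
Clay% = 8 / 66 * 100 = 12.1212%

Final answer: 12.1212%


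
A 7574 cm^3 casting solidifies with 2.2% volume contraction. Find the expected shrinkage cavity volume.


Formula: V_shrink = V_casting * shrinkage_pct / 100
V_shrink = 7574 cm^3 * 2.2 / 100 = 166.6280 cm^3


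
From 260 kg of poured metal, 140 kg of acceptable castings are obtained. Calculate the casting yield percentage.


Formula: Casting Yield = (W_good / W_total) * 100
Yield = (140 kg / 260 kg) * 100 = 53.8462%


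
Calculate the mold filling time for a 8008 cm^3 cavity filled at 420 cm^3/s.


Formula: t_fill = V_mold / Q_flow
t = 8008 cm^3 / 420 cm^3/s = 19.0667 s

Answer: 19.0667 s


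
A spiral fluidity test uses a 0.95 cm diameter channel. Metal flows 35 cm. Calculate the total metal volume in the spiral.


Formula: V = pi * (d/2)^2 * L  (cylinder volume)
Radius = 0.95/2 = 0.475 cm
V = pi * 0.475^2 * 35 = 24.8088 cm^3

24.8088 cm^3


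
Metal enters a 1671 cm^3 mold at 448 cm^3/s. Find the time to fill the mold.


Formula: t_fill = V_mold / Q_flow
t = 1671 cm^3 / 448 cm^3/s = 3.7299 s

Answer: 3.7299 s


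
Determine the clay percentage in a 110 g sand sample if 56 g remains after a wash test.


Formula: Clay% = (W_total - W_washed) / W_total * 100
Clay mass = 110 - 56 = 54 g
Clay% = 54 / 110 * 100 = 49.0909%

49.0909%


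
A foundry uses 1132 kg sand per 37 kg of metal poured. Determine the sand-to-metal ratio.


Formula: Sand-to-Metal Ratio = W_sand / W_metal
Ratio = 1132 kg / 37 kg = 30.5946

Answer: 30.5946


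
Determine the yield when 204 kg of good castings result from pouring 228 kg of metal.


Formula: Casting Yield = (W_good / W_total) * 100
Yield = (204 kg / 228 kg) * 100 = 89.4737%


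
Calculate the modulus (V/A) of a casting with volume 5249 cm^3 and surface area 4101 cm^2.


Formula: Casting Modulus M = V / A
M = 5249 cm^3 / 4101 cm^2 = 1.2799 cm

Answer: 1.2799 cm


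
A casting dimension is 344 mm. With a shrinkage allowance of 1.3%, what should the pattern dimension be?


Formula: L_pattern = L_casting * (1 + shrinkage_rate/100)
Shrinkage factor = 1 + 1.3/100 = 1.013
L_pattern = 344 mm * 1.013 = 348.4720 mm

348.4720 mm


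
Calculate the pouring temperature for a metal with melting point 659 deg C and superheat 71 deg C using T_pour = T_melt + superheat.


Formula: T_pour = T_melt + Superheat
T_pour = 659 + 71 = 730 deg C

Answer: 730 deg C


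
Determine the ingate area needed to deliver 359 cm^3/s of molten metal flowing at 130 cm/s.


Formula: A_ingate = Q / v  (continuity equation)
A = 359 cm^3/s / 130 cm/s = 2.7615 cm^2

2.7615 cm^2


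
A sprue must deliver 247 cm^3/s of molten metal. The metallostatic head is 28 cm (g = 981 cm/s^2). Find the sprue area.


Formula: v = sqrt(2*g*h), A = Q/v
Velocity: v = sqrt(2 * 981 * 28) = sqrt(54936) = 234.3843 cm/s
Sprue area: A = Q / v = 247 / 234.3843 = 1.0538 cm^2

1.0538 cm^2


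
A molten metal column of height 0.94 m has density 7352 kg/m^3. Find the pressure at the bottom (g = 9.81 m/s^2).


Formula: P = rho * g * h
rho * g = 7352 * 9.81 = 72123.12 N/m^3
P = 72123.12 * 0.94 = 67795.7328 Pa

Final answer: 67795.7328 Pa


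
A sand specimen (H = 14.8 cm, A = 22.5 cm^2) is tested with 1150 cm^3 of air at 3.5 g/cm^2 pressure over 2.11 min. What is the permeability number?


Formula: Permeability Number P = (V * H) / (p * A * t)
Numerator: V * H = 1150 * 14.8 = 17020.0
Denominator: p * A * t = 3.5 * 22.5 * 2.11 = 166.1625
P = 17020.0 / 166.1625 = 102.4299

Final answer: 102.4299


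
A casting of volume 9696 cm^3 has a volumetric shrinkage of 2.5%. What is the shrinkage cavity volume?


Formula: V_shrink = V_casting * shrinkage_pct / 100
V_shrink = 9696 cm^3 * 2.5 / 100 = 242.4000 cm^3


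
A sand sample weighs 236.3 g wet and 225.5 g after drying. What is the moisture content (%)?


Formula: MC = (W_wet - W_dry) / W_wet * 100
Water mass = 236.3 - 225.5 = 10.8 g
MC = 10.8 / 236.3 * 100 = 4.5705%

Final answer: 4.5705%


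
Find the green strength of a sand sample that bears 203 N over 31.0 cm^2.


Formula: Compressive Strength = Force / Area
Strength = 203 N / 31.0 cm^2 = 6.5484 N/cm^2

6.5484 N/cm^2


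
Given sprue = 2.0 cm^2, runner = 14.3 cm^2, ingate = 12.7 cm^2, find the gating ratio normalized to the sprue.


Sprue:Runner:Ingate = 1 : 14.3/2.0 : 12.7/2.0 = 1:7.15:6.35

1:7.15:6.35


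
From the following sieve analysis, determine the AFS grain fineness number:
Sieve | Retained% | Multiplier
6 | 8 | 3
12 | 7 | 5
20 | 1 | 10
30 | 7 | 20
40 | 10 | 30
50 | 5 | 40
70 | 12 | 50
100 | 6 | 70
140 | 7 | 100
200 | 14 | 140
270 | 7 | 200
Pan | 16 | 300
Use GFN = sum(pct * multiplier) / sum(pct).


Formula: GFN = sum(pct * multiplier) / sum(pct)
sum(pct * multiplier) = 10589
sum(pct) = 100
GFN = 10589 / 100 = 105.89


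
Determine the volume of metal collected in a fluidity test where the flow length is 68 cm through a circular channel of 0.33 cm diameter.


Formula: V = pi * (d/2)^2 * L  (cylinder volume)
Radius = 0.33/2 = 0.165 cm
V = pi * 0.165^2 * 68 = 5.8160 cm^3

Answer: 5.8160 cm^3


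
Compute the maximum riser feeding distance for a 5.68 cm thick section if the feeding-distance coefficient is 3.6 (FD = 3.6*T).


Formula: FD = 3.6 * T  (riser feeding-distance rule)
FD = 3.6 * 5.68 cm = 20.4480 cm

Final answer: 20.4480 cm


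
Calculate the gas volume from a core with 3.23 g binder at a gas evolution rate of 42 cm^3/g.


Formula: V_gas = W_binder * gas_evolution_rate
V = 3.23 g * 42 cm^3/g = 135.6600 cm^3

135.6600 cm^3


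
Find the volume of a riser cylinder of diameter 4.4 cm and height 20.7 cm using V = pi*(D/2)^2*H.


Formula: V = pi * (D/2)^2 * H  (cylinder volume)
Radius = D/2 = 4.4/2 = 2.2 cm
V = pi * 2.2^2 * 20.7 = 314.7499 cm^3

Final answer: 314.7499 cm^3


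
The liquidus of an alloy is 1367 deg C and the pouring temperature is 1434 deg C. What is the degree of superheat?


Formula: Superheat = T_pour - T_melt
Superheat = 1434 - 1367 = 67 deg C


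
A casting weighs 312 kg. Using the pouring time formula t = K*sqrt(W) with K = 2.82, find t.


Formula: t = K * sqrt(W)
sqrt(W) = sqrt(312) = 17.66352
t = 2.82 * 17.66352 = 49.8111 s

Final answer: 49.8111 s


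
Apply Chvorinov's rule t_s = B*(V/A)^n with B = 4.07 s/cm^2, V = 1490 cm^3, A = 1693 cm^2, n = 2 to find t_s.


Formula: t_s = B * (V/A)^n  (Chvorinov's rule, n=2)
Modulus M = V/A = 1490/1693 = 0.880095 cm
M^2 = 0.880095^2 = 0.774567 cm^2
t_s = 4.07 * 0.774567 = 3.1525 s

Final answer: 3.1525 s


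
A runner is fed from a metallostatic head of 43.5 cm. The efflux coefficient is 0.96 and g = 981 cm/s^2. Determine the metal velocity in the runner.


Formula: v = Cd * sqrt(2 * g * h)  (Torricelli with discharge coefficient)
2*g*h = 2 * 981 * 43.5 = 85347.0 cm^2/s^2
sqrt(85347.0) = 292.14209 cm/s
v = 0.96 * 292.14209 = 280.4564 cm/s

280.4564 cm/s


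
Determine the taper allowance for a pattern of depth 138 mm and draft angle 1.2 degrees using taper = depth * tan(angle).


Formula: taper = depth * tan(draft_angle)
tan(1.2 deg) = 0.0209470
taper = 138 mm * 0.0209470 = 2.8907 mm

Final answer: 2.8907 mm


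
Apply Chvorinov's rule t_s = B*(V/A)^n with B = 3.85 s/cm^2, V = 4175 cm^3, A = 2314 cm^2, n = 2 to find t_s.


Formula: t_s = B * (V/A)^n  (Chvorinov's rule, n=2)
Modulus M = V/A = 4175/2314 = 1.804235 cm
M^2 = 1.804235^2 = 3.255264 cm^2
t_s = 3.85 * 3.255264 = 12.5328 s


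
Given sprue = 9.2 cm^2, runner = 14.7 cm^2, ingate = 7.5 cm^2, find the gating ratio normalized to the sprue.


Sprue:Runner:Ingate = 1 : 14.7/9.2 : 7.5/9.2 = 1:1.60:0.82

1:1.60:0.82


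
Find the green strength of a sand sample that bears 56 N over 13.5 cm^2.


Formula: Compressive Strength = Force / Area
Strength = 56 N / 13.5 cm^2 = 4.1481 N/cm^2


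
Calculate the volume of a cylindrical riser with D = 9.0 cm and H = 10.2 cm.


Formula: V = pi * (D/2)^2 * H  (cylinder volume)
Radius = D/2 = 9.0/2 = 4.5 cm
V = pi * 4.5^2 * 10.2 = 648.8960 cm^3

Answer: 648.8960 cm^3


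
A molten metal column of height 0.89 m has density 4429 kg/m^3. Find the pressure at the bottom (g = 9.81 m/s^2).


Formula: P = rho * g * h
rho * g = 4429 * 9.81 = 43448.49 N/m^3
P = 43448.49 * 0.89 = 38669.1561 Pa

Answer: 38669.1561 Pa


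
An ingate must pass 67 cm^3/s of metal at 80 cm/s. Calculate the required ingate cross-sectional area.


Formula: A_ingate = Q / v  (continuity equation)
A = 67 cm^3/s / 80 cm/s = 0.8375 cm^2

Answer: 0.8375 cm^2


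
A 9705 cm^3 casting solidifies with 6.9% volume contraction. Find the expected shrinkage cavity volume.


Formula: V_shrink = V_casting * shrinkage_pct / 100
V_shrink = 9705 cm^3 * 6.9 / 100 = 669.6450 cm^3

669.6450 cm^3


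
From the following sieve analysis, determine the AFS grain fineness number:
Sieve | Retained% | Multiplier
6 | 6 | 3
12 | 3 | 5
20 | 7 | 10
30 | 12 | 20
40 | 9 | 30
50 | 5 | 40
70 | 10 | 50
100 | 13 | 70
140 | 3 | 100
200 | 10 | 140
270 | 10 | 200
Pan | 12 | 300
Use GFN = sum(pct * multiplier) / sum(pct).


Formula: GFN = sum(pct * multiplier) / sum(pct)
sum(pct * multiplier) = 9523
sum(pct) = 100
GFN = 9523 / 100 = 95.23

Answer: 95.23


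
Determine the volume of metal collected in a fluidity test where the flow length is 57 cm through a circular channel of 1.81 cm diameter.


Formula: V = pi * (d/2)^2 * L  (cylinder volume)
Radius = 1.81/2 = 0.905 cm
V = pi * 0.905^2 * 57 = 146.6634 cm^3

Answer: 146.6634 cm^3


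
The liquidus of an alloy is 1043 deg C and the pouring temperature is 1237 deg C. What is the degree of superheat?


Formula: Superheat = T_pour - T_melt
Superheat = 1237 - 1043 = 194 deg C

Final answer: 194 deg C


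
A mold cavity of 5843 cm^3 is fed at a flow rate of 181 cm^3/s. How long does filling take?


Formula: t_fill = V_mold / Q_flow
t = 5843 cm^3 / 181 cm^3/s = 32.2818 s

Final answer: 32.2818 s


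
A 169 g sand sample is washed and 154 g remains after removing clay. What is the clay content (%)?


Formula: Clay% = (W_total - W_washed) / W_total * 100
Clay mass = 169 - 154 = 15 g
Clay% = 15 / 169 * 100 = 8.8757%

8.8757%


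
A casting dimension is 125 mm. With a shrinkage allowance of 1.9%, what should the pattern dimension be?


Formula: L_pattern = L_casting * (1 + shrinkage_rate/100)
Shrinkage factor = 1 + 1.9/100 = 1.019
L_pattern = 125 mm * 1.019 = 127.3750 mm

Final answer: 127.3750 mm


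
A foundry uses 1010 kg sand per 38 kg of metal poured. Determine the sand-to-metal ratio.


Formula: Sand-to-Metal Ratio = W_sand / W_metal
Ratio = 1010 kg / 38 kg = 26.5789

Answer: 26.5789


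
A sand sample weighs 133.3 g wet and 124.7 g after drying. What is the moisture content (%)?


Formula: MC = (W_wet - W_dry) / W_wet * 100
Water mass = 133.3 - 124.7 = 8.6 g
MC = 8.6 / 133.3 * 100 = 6.4516%


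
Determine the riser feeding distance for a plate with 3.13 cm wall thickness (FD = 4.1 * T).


Formula: FD = 4.1 * T  (riser feeding-distance rule)
FD = 4.1 * 3.13 cm = 12.8330 cm

12.8330 cm


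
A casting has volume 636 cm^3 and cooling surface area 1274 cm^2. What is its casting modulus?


Formula: Casting Modulus M = V / A
M = 636 cm^3 / 1274 cm^2 = 0.4992 cm

Answer: 0.4992 cm


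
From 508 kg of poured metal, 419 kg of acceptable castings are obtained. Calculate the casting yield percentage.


Formula: Casting Yield = (W_good / W_total) * 100
Yield = (419 kg / 508 kg) * 100 = 82.4803%

Final answer: 82.4803%


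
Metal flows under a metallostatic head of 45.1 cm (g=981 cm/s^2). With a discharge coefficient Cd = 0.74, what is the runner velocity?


Formula: v = Cd * sqrt(2 * g * h)  (Torricelli with discharge coefficient)
2*g*h = 2 * 981 * 45.1 = 88486.2 cm^2/s^2
sqrt(88486.2) = 297.46630 cm/s
v = 0.74 * 297.46630 = 220.1251 cm/s

220.1251 cm/s


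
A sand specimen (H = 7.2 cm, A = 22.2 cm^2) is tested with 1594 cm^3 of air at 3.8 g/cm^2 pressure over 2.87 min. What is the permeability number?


Formula: Permeability Number P = (V * H) / (p * A * t)
Numerator: V * H = 1594 * 7.2 = 11476.8
Denominator: p * A * t = 3.8 * 22.2 * 2.87 = 242.1132
P = 11476.8 / 242.1132 = 47.4026

Answer: 47.4026


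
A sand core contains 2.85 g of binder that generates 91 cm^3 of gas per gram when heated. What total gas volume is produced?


Formula: V_gas = W_binder * gas_evolution_rate
V = 2.85 g * 91 cm^3/g = 259.3500 cm^3

Final answer: 259.3500 cm^3


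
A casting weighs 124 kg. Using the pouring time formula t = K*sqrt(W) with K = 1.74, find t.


Formula: t = K * sqrt(W)
sqrt(W) = sqrt(124) = 11.13553
t = 1.74 * 11.13553 = 19.3758 s

Final answer: 19.3758 s


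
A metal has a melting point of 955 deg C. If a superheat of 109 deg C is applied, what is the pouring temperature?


Formula: T_pour = T_melt + Superheat
T_pour = 955 + 109 = 1064 deg C

Final answer: 1064 deg C


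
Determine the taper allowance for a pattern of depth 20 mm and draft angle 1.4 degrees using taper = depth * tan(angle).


Formula: taper = depth * tan(draft_angle)
tan(1.4 deg) = 0.0244395
taper = 20 mm * 0.0244395 = 0.4888 mm


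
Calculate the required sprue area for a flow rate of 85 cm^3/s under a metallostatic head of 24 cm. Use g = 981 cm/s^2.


Formula: v = sqrt(2*g*h), A = Q/v
Velocity: v = sqrt(2 * 981 * 24) = sqrt(47088) = 216.9977 cm/s
Sprue area: A = Q / v = 85 / 216.9977 = 0.3917 cm^2

Final answer: 0.3917 cm^2


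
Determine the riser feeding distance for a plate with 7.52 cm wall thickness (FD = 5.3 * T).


Formula: FD = 5.3 * T  (riser feeding-distance rule)
FD = 5.3 * 7.52 cm = 39.8560 cm

Answer: 39.8560 cm


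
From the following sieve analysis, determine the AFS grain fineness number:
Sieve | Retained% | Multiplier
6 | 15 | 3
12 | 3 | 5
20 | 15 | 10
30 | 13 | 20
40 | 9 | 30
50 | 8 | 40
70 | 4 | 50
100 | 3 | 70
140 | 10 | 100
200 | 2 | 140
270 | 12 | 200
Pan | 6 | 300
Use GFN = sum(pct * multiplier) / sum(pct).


Formula: GFN = sum(pct * multiplier) / sum(pct)
sum(pct * multiplier) = 6950
sum(pct) = 100
GFN = 6950 / 100 = 69.50


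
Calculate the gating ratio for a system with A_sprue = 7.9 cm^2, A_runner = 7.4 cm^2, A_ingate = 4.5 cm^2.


Sprue:Runner:Ingate = 1 : 7.4/7.9 : 4.5/7.9 = 1:0.94:0.57

1:0.94:0.57


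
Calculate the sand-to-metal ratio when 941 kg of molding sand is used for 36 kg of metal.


Formula: Sand-to-Metal Ratio = W_sand / W_metal
Ratio = 941 kg / 36 kg = 26.1389

Final answer: 26.1389


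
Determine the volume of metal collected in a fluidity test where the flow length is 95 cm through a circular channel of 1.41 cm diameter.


Formula: V = pi * (d/2)^2 * L  (cylinder volume)
Radius = 1.41/2 = 0.705 cm
V = pi * 0.705^2 * 95 = 148.3378 cm^3

Answer: 148.3378 cm^3


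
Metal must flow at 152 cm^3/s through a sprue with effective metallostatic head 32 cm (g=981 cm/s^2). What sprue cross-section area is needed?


Formula: v = sqrt(2*g*h), A = Q/v
Velocity: v = sqrt(2 * 981 * 32) = sqrt(62784) = 250.5674 cm/s
Sprue area: A = Q / v = 152 / 250.5674 = 0.6066 cm^2

0.6066 cm^2
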